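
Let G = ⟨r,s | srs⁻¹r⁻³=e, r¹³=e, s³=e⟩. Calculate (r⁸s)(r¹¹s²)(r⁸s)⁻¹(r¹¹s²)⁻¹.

[(r⁸s), (r¹¹s²)] = (r⁸s)·(r¹¹s²)·(r⁸s)⁻¹·(r¹¹s²)⁻¹.
  (r⁸s) · (r¹¹s²) = r²
  (r²) · (r⁶s²) = r⁸s²
  (r⁸s²) · (r⁶s) = r¹⁰

Answer: r¹⁰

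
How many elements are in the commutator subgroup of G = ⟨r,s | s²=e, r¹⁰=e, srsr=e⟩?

G' = [G, G] is generated by all commutators. The generator-pair commutators are: [r, s] = r².
The subgroup they normally generate is {e, r², r⁴, r⁶, r⁸}, of order 5.
Check: |G/G'| = 20/5 = 4 is the order of the abelianisation.

Answer: 5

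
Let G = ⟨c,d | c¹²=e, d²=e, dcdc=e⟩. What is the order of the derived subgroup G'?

G' = [G, G] is generated by all commutators. The generator-pair commutators are: [c, d] = c².
The subgroup they normally generate is {e, c², c⁴, c⁶, c⁸, c¹⁰}, of order 6.
Check: |G/G'| = 24/6 = 4 is the order of the abelianisation.

Answer: 6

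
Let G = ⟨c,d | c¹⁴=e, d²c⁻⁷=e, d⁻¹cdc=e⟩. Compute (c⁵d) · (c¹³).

Compute (c⁵d) · (c¹³) by multiplying left to right and reducing via the relations at each step:
  (c⁵d) · c¹³ = c⁶d

Answer: c⁶d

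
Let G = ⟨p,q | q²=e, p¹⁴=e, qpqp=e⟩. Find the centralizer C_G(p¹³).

⟨p¹³⟩ ⊆ C_G(p¹³) since powers of p¹³ commute with p¹³; so |C_G(p¹³)| ≥ |⟨p¹³⟩| = 14.
By orbit–stabilizer, |C_G(p¹³)| = |G| / |conj. class of p¹³| = 28 / 2 = 14.
The 14 elements commuting with p¹³ are {e, p, p², p³, p⁴, p⁵, p⁶, p⁷, p⁸, p⁹, p¹⁰, p¹¹, p¹², p¹³}.

Answer: {e, p, p², p³, p⁴, p⁵, p⁶, p⁷, p⁸, p⁹, p¹⁰, p¹¹, p¹², p¹³}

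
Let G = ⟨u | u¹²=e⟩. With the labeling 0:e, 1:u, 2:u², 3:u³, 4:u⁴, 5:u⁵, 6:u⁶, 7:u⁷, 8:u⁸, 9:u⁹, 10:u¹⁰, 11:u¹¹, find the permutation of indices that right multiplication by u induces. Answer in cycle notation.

(0 1 2 3 4 5 6 7 8 9 10 11)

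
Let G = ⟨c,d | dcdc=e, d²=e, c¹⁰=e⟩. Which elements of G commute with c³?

⟨c³⟩ ⊆ C_G(c³) since powers of c³ commute with c³; so |C_G(c³)| ≥ |⟨c³⟩| = 10.
By orbit–stabilizer, |C_G(c³)| = |G| / |conj. class of c³| = 20 / 2 = 10.
The 10 elements commuting with c³ are {e, c, c², c³, c⁴, c⁵, c⁶, c⁷, c⁸, c⁹}.

Answer: {e, c, c², c³, c⁴, c⁵, c⁶, c⁷, c⁸, c⁹}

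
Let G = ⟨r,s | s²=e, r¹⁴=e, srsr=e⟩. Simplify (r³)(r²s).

Compute (r³) · (r²s) by multiplying left to right and reducing via the relations at each step:
  (r³) · r² = r⁵
  (r⁵) · s = r⁵s

Answer: r⁵s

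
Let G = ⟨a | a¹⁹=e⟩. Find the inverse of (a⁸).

The order of (a⁸) is 19 (smallest k with (a⁸)ᵏ = e), so (a⁸)⁻¹ = (a⁸)¹⁸ = a¹¹.
Check: (a⁸) · (a¹¹) → (a⁸) · a¹¹ = e, giving e as required.

Answer: a¹¹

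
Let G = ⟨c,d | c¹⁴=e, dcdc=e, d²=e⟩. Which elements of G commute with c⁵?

⟨c⁵⟩ ⊆ C_G(c⁵) since powers of c⁵ commute with c⁵; so |C_G(c⁵)| ≥ |⟨c⁵⟩| = 14.
By orbit–stabilizer, |C_G(c⁵)| = |G| / |conj. class of c⁵| = 28 / 2 = 14.
The 14 elements commuting with c⁵ are {e, c, c², c³, c⁴, c⁵, c⁶, c⁷, c⁸, c⁹, c¹⁰, c¹¹, c¹², c¹³}.

Answer: {e, c, c², c³, c⁴, c⁵, c⁶, c⁷, c⁸, c⁹, c¹⁰, c¹¹, c¹², c¹³}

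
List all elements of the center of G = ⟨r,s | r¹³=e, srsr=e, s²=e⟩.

An element z ∈ Z(G) iff z commutes with every generator.
For example e is central: e·r = r = r·e; e·s = s = s·e.
Whereas r ∉ Z(G) since r·s = rs ≠ r¹²s = s·r.
Checking each of the 26 elements this way gives Z(G) = {e}, of order 1.

Answer: {e}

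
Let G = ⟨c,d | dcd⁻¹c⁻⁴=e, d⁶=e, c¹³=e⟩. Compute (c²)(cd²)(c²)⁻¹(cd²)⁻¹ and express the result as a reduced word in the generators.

[(c²), (cd²)] = (c²)·(cd²)·(c²)⁻¹·(cd²)⁻¹.
  (c²) · (cd²) = c³d²
  (c³d²) · (c¹¹) = c¹⁰d²
  (c¹⁰d²) · (c⁴d⁴) = c⁹

Answer: c⁹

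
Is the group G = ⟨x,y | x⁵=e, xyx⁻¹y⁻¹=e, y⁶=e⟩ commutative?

Each pair of generators commutes: x·y = xy = y·x. Since the generators pairwise commute, every element of G commutes with every other, so G is abelian.

Answer: Yes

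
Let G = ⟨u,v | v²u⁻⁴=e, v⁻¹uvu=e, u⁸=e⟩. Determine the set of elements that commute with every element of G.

An element z ∈ Z(G) iff z commutes with every generator.
For example u⁴ is central: (u⁴)·u = u⁵ = u·(u⁴); (u⁴)·v = v⁻¹ = v·(u⁴).
Whereas u ∉ Z(G) since u·v = uv ≠ u³v⁻¹ = v·u.
Checking each of the 16 elements this way gives Z(G) = {e, u⁴}, of order 2.

Answer: {e, u⁴}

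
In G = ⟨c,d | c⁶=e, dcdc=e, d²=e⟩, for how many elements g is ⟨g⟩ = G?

⟨g⟩ = G would require ord(g) = |G| = 12, but the maximum element order in G is 6 < 12. So G is not cyclic and no single element generates it: the count is 0.

Answer: 0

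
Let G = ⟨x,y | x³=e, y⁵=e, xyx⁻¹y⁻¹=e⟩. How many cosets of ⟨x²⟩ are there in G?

First find ord(x²) by computing successive powers:
  (x²)¹ = x², (x²)² = x, (x²)³ = e.
So |⟨x²⟩| = ord(x²) = 3. With |G| = 15, by Lagrange [G : ⟨x²⟩] = 15/3 = 5.

Answer: 5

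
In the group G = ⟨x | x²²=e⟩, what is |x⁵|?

Compute successive powers until reaching e:
  (x⁵)¹ = x⁵, (x⁵)² = x¹⁰, (x⁵)³ = x¹⁵, (x⁵)⁴ = x²⁰, (x⁵)⁵ = x³, (x⁵)⁶ = x⁸, (x⁵)⁷ = x¹³, (x⁵)⁸ = x¹⁸, (x⁵)⁹ = x, (x⁵)¹⁰ = x⁶, (x⁵)¹¹ = x¹¹, (x⁵)¹² = x¹⁶, (x⁵)¹³ = x²¹, (x⁵)¹⁴ = x⁴, (x⁵)¹⁵ = x⁹, (x⁵)¹⁶ = x¹⁴, (x⁵)¹⁷ = x¹⁹, (x⁵)¹⁸ = x², (x⁵)¹⁹ = x⁷, (x⁵)²⁰ = x¹², (x⁵)²¹ = x¹⁷, (x⁵)²² = e.
The smallest positive k with (x⁵)ᵏ = e is 22.

Answer: 22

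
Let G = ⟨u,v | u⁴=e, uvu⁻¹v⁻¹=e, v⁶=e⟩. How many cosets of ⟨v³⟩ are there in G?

First find ord(v³) by computing successive powers:
  (v³)¹ = v³, (v³)² = e.
So |⟨v³⟩| = ord(v³) = 2. With |G| = 24, by Lagrange [G : ⟨v³⟩] = 24/2 = 12.

Answer: 12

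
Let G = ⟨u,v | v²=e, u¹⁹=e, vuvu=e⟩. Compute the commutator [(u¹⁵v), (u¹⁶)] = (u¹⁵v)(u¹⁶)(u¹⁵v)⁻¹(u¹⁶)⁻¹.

[(u¹⁵v), (u¹⁶)] = (u¹⁵v)·(u¹⁶)·(u¹⁵v)⁻¹·(u¹⁶)⁻¹.
  (u¹⁵v) · (u¹⁶) = u¹⁸v
  (u¹⁸v) · (u¹⁵v) = u³
  (u³) · (u³) = u⁶

Answer: u⁶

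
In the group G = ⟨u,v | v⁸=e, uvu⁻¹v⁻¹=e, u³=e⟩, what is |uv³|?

Compute successive powers until reaching e:
  (uv³)¹ = uv³, (uv³)² = u²v⁶, (uv³)³ = v, (uv³)⁴ = uv⁴, (uv³)⁵ = u²v⁷, (uv³)⁶ = v², (uv³)⁷ = uv⁵, (uv³)⁸ = u², (uv³)⁹ = v³, (uv³)¹⁰ = uv⁶, (uv³)¹¹ = u²v, (uv³)¹² = v⁴, (uv³)¹³ = uv⁷, (uv³)¹⁴ = u²v², (uv³)¹⁵ = v⁵, (uv³)¹⁶ = u, (uv³)¹⁷ = u²v³, (uv³)¹⁸ = v⁶, (uv³)¹⁹ = uv, (uv³)²⁰ = u²v⁴, (uv³)²¹ = v⁷, (uv³)²² = uv², (uv³)²³ = u²v⁵, (uv³)²⁴ = e.
The smallest positive k with (uv³)ᵏ = e is 24.

Answer: 24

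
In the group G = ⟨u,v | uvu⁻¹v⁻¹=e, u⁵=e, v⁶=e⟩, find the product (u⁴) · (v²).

Compute (u⁴) · (v²) by multiplying left to right and reducing via the relations at each step:
  (u⁴) · v² = u⁴v²

Answer: u⁴v²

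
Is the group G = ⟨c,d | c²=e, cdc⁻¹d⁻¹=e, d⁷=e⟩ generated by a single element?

|G| = 14. The element cd has order 14 (its powers give 14 distinct elements), so ⟨cd⟩ = G and G is cyclic.

Answer: Yes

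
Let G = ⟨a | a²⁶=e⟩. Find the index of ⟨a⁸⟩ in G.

First find ord(a⁸) by computing successive powers:
  (a⁸)¹ = a⁸, (a⁸)² = a¹⁶, (a⁸)³ = a²⁴, (a⁸)⁴ = a⁶, (a⁸)⁵ = a¹⁴, (a⁸)⁶ = a²², (a⁸)⁷ = a⁴, (a⁸)⁸ = a¹², (a⁸)⁹ = a²⁰, (a⁸)¹⁰ = a², (a⁸)¹¹ = a¹⁰, (a⁸)¹² = a¹⁸, (a⁸)¹³ = e.
So |⟨a⁸⟩| = ord(a⁸) = 13. With |G| = 26, by Lagrange [G : ⟨a⁸⟩] = 26/13 = 2.

Answer: 2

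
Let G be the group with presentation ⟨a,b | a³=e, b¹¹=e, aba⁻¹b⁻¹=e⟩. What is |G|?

Enumerate words in the generators, reducing via the relations: the distinct elements are
  {a, b, e, ab, a², b², b³, b⁴, b⁵, b⁶, b⁷, b⁸, b⁹, ab², ab³, ab⁴, ab⁵, ab⁶, ab⁷, ab⁸, ab⁹, a²b, b¹⁰, ab¹⁰, a²b², a²b³, a²b⁴, a²b⁵, a²b⁶, a²b⁷, a²b⁸, a²b⁹, a²b¹⁰}.
No further products give new elements, so |G| = 33.

Answer: 33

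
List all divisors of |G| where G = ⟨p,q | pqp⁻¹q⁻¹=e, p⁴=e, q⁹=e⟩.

|G| = 36 = 2² · 3². By Lagrange's theorem the order of any subgroup divides 36; the divisors of 36 are 1, 2, 3, 4, 6, 9, 12, 18, 36.

Answer: 1, 2, 3, 4, 6, 9, 12, 18, 36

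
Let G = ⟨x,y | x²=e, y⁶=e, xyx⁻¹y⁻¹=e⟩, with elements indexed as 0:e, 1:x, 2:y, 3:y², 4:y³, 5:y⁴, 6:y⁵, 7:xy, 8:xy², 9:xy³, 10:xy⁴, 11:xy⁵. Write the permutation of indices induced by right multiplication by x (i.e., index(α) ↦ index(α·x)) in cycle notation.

(0 1)(2 7)(3 8)(4 9)(5 10)(6 11)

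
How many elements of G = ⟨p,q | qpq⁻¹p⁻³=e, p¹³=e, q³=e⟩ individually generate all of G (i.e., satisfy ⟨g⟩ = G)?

⟨g⟩ = G would require ord(g) = |G| = 39, but the maximum element order in G is 13 < 39. So G is not cyclic and no single element generates it: the count is 0.

Answer: 0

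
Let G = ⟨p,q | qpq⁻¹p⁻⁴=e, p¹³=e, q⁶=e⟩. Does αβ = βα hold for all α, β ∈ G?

p·q = pq but q·p = p⁴q, so p·q ≠ q·p and G is not abelian.

Answer: No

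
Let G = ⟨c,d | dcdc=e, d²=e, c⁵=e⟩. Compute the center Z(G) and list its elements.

An element z ∈ Z(G) iff z commutes with every generator.
For example e is central: e·c = c = c·e; e·d = d = d·e.
Whereas c ∉ Z(G) since c·d = cd ≠ c⁴d = d·c.
Checking each of the 10 elements this way gives Z(G) = {e}, of order 1.

Answer: {e}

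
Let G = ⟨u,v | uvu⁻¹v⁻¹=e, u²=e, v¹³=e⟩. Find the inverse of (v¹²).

The order of (v¹²) is 13 (smallest k with (v¹²)ᵏ = e), so (v¹²)⁻¹ = (v¹²)¹² = v.
Check: (v¹²) · v → (v¹²) · v = e, giving e as required.

Answer: v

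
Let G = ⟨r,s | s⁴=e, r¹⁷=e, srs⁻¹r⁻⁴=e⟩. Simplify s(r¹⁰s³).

Compute s · (r¹⁰s³) by multiplying left to right and reducing via the relations at each step:
  s · r¹⁰ = r⁶s
  (r⁶s) · s³ = r⁶

Answer: r⁶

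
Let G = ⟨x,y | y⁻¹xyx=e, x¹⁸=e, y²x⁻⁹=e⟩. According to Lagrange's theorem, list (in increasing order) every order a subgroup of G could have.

|G| = 36 = 2² · 3². By Lagrange's theorem the order of any subgroup divides 36; the divisors of 36 are 1, 2, 3, 4, 6, 9, 12, 18, 36.

Answer: 1, 2, 3, 4, 6, 9, 12, 18, 36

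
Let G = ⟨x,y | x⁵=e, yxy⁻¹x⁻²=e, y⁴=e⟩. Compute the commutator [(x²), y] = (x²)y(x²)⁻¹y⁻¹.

[(x²), y] = (x²)·y·(x²)⁻¹·y⁻¹.
  (x²) · y = x²y
  (x²y) · (x³) = x³y
  (x³y) · (y³) = x³

Answer: x³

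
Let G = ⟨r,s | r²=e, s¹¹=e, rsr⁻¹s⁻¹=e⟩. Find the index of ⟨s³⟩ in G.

First find ord(s³) by computing successive powers:
  (s³)¹ = s³, (s³)² = s⁶, (s³)³ = s⁹, (s³)⁴ = s, (s³)⁵ = s⁴, (s³)⁶ = s⁷, (s³)⁷ = s¹⁰, (s³)⁸ = s², (s³)⁹ = s⁵, (s³)¹⁰ = s⁸, (s³)¹¹ = e.
So |⟨s³⟩| = ord(s³) = 11. With |G| = 22, by Lagrange [G : ⟨s³⟩] = 22/11 = 2.

Answer: 2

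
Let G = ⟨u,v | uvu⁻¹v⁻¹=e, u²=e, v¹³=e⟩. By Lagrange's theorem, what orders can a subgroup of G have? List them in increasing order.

|G| = 26 = 2 · 13. By Lagrange's theorem the order of any subgroup divides 26; the divisors of 26 are 1, 2, 13, 26.

Answer: 1, 2, 13, 26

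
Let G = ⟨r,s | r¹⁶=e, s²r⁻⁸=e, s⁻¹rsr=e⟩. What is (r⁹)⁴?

Compute successive powers of (r⁹), reducing at each step:
  (r⁹)²: (r⁹) · r⁹ = r²
  (r⁹)³: (r²) · r⁹ = r¹¹
  (r⁹)⁴: (r¹¹) · r⁹ = r⁴

Answer: r⁴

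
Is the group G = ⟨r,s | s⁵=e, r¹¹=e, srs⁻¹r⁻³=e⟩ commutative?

r·s = rs but s·r = r³s, so r·s ≠ s·r and G is not abelian.

Answer: No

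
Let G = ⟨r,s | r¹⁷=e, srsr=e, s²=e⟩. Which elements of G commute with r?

⟨r⟩ ⊆ C_G(r) since powers of r commute with r; so |C_G(r)| ≥ |⟨r⟩| = 17.
By orbit–stabilizer, |C_G(r)| = |G| / |conj. class of r| = 34 / 2 = 17.
The 17 elements commuting with r are {e, r, r², r³, r⁴, r⁵, r⁶, r⁷, r⁸, r⁹, r¹⁰, r¹¹, r¹², r¹³, r¹⁴, r¹⁵, r¹⁶}.

Answer: {e, r, r², r³, r⁴, r⁵, r⁶, r⁷, r⁸, r⁹, r¹⁰, r¹¹, r¹², r¹³, r¹⁴, r¹⁵, r¹⁶}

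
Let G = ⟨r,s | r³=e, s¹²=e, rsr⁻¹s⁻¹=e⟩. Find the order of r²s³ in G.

Compute successive powers until reaching e:
  (r²s³)¹ = r²s³, (r²s³)² = rs⁶, (r²s³)³ = s⁹, (r²s³)⁴ = r², (r²s³)⁵ = rs³, (r²s³)⁶ = s⁶, (r²s³)⁷ = r²s⁹, (r²s³)⁸ = r, (r²s³)⁹ = s³, (r²s³)¹⁰ = r²s⁶, (r²s³)¹¹ = rs⁹, (r²s³)¹² = e.
The smallest positive k with (r²s³)ᵏ = e is 12.

Answer: 12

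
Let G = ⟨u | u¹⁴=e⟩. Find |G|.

G is generated by a single element, so G is cyclic. The relator gives u¹⁴ = e and no smaller power is forced to be e, so the 14 powers {e, u, u², u³, u⁴, u⁵, u⁶, u⁷, u⁸, u⁹, u¹², u¹³, u¹¹, u¹⁰} are distinct. Hence |G| = 14.

Answer: 14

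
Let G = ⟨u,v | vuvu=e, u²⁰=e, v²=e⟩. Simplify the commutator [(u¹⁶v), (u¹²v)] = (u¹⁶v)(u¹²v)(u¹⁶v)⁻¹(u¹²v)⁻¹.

[(u¹⁶v), (u¹²v)] = (u¹⁶v)·(u¹²v)·(u¹⁶v)⁻¹·(u¹²v)⁻¹.
  (u¹⁶v) · (u¹²v) = u⁴
  (u⁴) · (u¹⁶v) = v
  v · (u¹²v) = u⁸

Answer: u⁸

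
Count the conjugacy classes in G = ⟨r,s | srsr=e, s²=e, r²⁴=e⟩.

The conjugacy classes (representative and size) are:
  [e] (size 1), [r²³] (size 2), [r²] (size 2), [r³] (size 2), [r²⁰] (size 2), [r¹⁹] (size 2), [r⁶] (size 2), [r⁷] (size 2), [r⁸] (size 2), [r⁹] (size 2), [r¹⁴] (size 2), [r¹¹] (size 2), [r¹²] (size 1), [r⁴s] (size 12), [r⁵s] (size 12).
Class equation: 1 + 2 + 2 + 2 + 2 + 2 + 2 + 2 + 2 + 2 + 2 + 2 + 1 + 12 + 12 = 48 = |G|. So G has 15 conjugacy classes.

Answer: 15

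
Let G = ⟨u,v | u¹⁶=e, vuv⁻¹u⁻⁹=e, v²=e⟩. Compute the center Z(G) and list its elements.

An element z ∈ Z(G) iff z commutes with every generator.
For example u² is central: (u²)·u = u³ = u·(u²); (u²)·v = u²v = v·(u²).
Whereas u ∉ Z(G) since u·v = uv ≠ u⁹v = v·u.
Checking each of the 32 elements this way gives Z(G) = {e, u², u⁴, u⁶, u⁸, u¹⁰, u¹², u¹⁴}, of order 8.

Answer: {e, u², u⁴, u⁶, u⁸, u¹⁰, u¹², u¹⁴}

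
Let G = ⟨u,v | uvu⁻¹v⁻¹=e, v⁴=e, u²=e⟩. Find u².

Compute successive powers of u, reducing at each step:
  u²: u · u = e

Answer: e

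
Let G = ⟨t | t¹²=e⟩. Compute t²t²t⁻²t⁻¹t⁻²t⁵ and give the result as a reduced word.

Multiply left to right, reducing at each step:
  (t²) · t² = t⁴
  (t⁴) · t⁻² = t²
  (t²) · t⁻¹ = t
  t · t⁻² = t¹¹
  (t¹¹) · t⁵ = t⁴

Answer: t⁴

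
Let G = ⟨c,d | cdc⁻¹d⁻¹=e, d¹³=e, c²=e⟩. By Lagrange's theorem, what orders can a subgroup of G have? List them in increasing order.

|G| = 26 = 2 · 13. By Lagrange's theorem the order of any subgroup divides 26; the divisors of 26 are 1, 2, 13, 26.

Answer: 1, 2, 13, 26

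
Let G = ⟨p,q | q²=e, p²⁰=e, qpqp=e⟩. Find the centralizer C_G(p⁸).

⟨p⁸⟩ ⊆ C_G(p⁸) since powers of p⁸ commute with p⁸; so |C_G(p⁸)| ≥ |⟨p⁸⟩| = 5.
By orbit–stabilizer, |C_G(p⁸)| = |G| / |conj. class of p⁸| = 40 / 2 = 20.
The 20 elements commuting with p⁸ are {e, p, p², p³, p⁴, p⁵, p⁶, p⁷, p⁸, p⁹, p¹⁰, p¹¹, p¹², p¹³, p¹⁴, p¹⁵, p¹⁶, p¹⁷, p¹⁸, p¹⁹}.

Answer: {e, p, p², p³, p⁴, p⁵, p⁶, p⁷, p⁸, p⁹, p¹⁰, p¹¹, p¹², p¹³, p¹⁴, p¹⁵, p¹⁶, p¹⁷, p¹⁸, p¹⁹}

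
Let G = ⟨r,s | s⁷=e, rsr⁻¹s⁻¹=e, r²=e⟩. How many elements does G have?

Enumerate words in the generators, reducing via the relations: the distinct elements are
  {e, r, s, rs, s², s³, s⁴, s⁵, s⁶, rs², rs³, rs⁴, rs⁵, rs⁶}.
No further products give new elements, so |G| = 14.

Answer: 14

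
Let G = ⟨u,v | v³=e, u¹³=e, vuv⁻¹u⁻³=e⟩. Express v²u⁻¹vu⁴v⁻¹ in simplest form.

Multiply left to right, reducing at each step:
  (v²) · u⁻¹ = u⁴v²
  (u⁴v²) · v = u⁴
  (u⁴) · u⁴ = u⁸
  (u⁸) · v⁻¹ = u⁸v²

Answer: u⁸v²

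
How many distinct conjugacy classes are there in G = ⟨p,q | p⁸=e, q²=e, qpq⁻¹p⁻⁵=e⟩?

The conjugacy classes (representative and size) are:
  [e] (size 1), [p⁵] (size 2), [p²] (size 1), [p⁷] (size 2), [p⁴] (size 1), [p⁶] (size 1), [q] (size 2), [p⁵q] (size 2), [p²q] (size 2), [p³q] (size 2).
Class equation: 1 + 2 + 1 + 2 + 1 + 1 + 2 + 2 + 2 + 2 = 16 = |G|. So G has 10 conjugacy classes.

Answer: 10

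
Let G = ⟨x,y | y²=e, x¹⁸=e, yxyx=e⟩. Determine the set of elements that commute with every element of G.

An element z ∈ Z(G) iff z commutes with every generator.
For example x⁹ is central: (x⁹)·x = x¹⁰ = x·(x⁹); (x⁹)·y = x⁹y = y·(x⁹).
Whereas x ∉ Z(G) since x·y = xy ≠ x¹⁷y = y·x.
Checking each of the 36 elements this way gives Z(G) = {e, x⁹}, of order 2.

Answer: {e, x⁹}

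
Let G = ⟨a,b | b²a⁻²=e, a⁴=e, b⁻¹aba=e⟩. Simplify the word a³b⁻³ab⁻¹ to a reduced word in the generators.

Multiply left to right, reducing at each step:
  (a³) · b⁻³ = ab⁻¹
  (ab⁻¹) · a = b⁻¹
  (b⁻¹) · b⁻¹ = a²

Answer: a²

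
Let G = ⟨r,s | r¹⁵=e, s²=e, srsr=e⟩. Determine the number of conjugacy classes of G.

The conjugacy classes (representative and size) are:
  [e] (size 1), [r¹⁴] (size 2), [r²] (size 2), [r³] (size 2), [r⁴] (size 2), [r¹⁰] (size 2), [r⁹] (size 2), [r⁷] (size 2), [r¹³s] (size 15).
Class equation: 1 + 2 + 2 + 2 + 2 + 2 + 2 + 2 + 15 = 30 = |G|. So G has 9 conjugacy classes.

Answer: 9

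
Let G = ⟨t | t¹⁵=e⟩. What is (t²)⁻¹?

The order of (t²) is 15 (smallest k with (t²)ᵏ = e), so (t²)⁻¹ = (t²)¹⁴ = t¹³.
Check: (t²) · (t¹³) → (t²) · t¹³ = e, giving e as required.

Answer: t¹³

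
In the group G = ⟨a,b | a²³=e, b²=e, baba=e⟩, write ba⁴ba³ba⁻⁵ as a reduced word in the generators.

Multiply left to right, reducing at each step:
  b · a⁴ = a¹⁹b
  (a¹⁹b) · b = a¹⁹
  (a¹⁹) · a³ = a²²
  (a²²) · b = a²²b
  (a²²b) · a⁻⁵ = a⁴b

Answer: a⁴b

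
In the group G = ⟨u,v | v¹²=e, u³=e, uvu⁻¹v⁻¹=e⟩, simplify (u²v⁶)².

Compute successive powers of (u²v⁶), reducing at each step:
  (u²v⁶)²: (u²v⁶) · u² = uv⁶;   (uv⁶) · v⁶ = u

Answer: u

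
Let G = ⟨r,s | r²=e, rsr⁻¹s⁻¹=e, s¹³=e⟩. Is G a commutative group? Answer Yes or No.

Each pair of generators commutes: r·s = rs = s·r. Since the generators pairwise commute, every element of G commutes with every other, so G is abelian.

Answer: Yes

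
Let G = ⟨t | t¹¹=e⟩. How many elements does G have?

G is generated by a single element, so G is cyclic. The relator gives t¹¹ = e and no smaller power is forced to be e, so the 11 powers {e, t, t², t³, t⁴, t⁵, t⁶, t⁷, t⁸, t⁹, t¹⁰} are distinct. Hence |G| = 11.

Answer: 11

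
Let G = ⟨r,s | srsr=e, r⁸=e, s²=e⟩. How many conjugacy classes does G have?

The conjugacy classes (representative and size) are:
  [e] (size 1), [r] (size 2), [r⁶] (size 2), [r³] (size 2), [r⁴] (size 1), [s] (size 4), [r⁵s] (size 4).
Class equation: 1 + 2 + 2 + 2 + 1 + 4 + 4 = 16 = |G|. So G has 7 conjugacy classes.

Answer: 7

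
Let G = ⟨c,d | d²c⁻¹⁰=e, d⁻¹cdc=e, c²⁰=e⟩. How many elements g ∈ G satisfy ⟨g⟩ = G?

⟨g⟩ = G would require ord(g) = |G| = 40, but the maximum element order in G is 20 < 40. So G is not cyclic and no single element generates it: the count is 0.

Answer: 0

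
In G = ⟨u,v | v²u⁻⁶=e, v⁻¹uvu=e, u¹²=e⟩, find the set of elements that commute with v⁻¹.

⟨v⁻¹⟩ ⊆ C_G(v⁻¹) since powers of v⁻¹ commute with v⁻¹; so |C_G(v⁻¹)| ≥ |⟨v⁻¹⟩| = 4.
By orbit–stabilizer, |C_G(v⁻¹)| = |G| / |conj. class of v⁻¹| = 24 / 6 = 4.
The 4 elements commuting with v⁻¹ are {e, u⁶, v, v⁻¹}.

Answer: {e, u⁶, v, v⁻¹}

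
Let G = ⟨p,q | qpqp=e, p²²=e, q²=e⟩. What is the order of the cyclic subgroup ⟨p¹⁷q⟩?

|⟨p¹⁷q⟩| equals the order of p¹⁷q. Compute successive powers until reaching e:
  (p¹⁷q)¹ = p¹⁷q, (p¹⁷q)² = e.
The smallest positive k with (p¹⁷q)ᵏ = e is 2, so |⟨p¹⁷q⟩| = 2.

Answer: 2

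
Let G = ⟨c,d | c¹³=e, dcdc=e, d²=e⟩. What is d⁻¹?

The order of d is 2 (smallest k with dᵏ = e), so d⁻¹ = d¹ = d.
Check: d · d → d · d = e, giving e as required.

Answer: d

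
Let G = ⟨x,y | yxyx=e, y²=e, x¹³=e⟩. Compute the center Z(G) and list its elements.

An element z ∈ Z(G) iff z commutes with every generator.
For example e is central: e·x = x = x·e; e·y = y = y·e.
Whereas x ∉ Z(G) since x·y = xy ≠ x¹²y = y·x.
Checking each of the 26 elements this way gives Z(G) = {e}, of order 1.

Answer: {e}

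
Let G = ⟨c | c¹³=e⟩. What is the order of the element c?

Compute successive powers until reaching e:
  c¹ = c, c² = c², c³ = c³, c⁴ = c⁴, c⁵ = c⁵, c⁶ = c⁶, c⁷ = c⁷, c⁸ = c⁸, c⁹ = c⁹, c¹⁰ = c¹⁰, c¹¹ = c¹¹, c¹² = c¹², c¹³ = e.
The smallest positive k with cᵏ = e is 13.

Answer: 13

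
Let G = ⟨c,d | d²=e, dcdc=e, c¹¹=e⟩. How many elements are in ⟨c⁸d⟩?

|⟨c⁸d⟩| equals the order of c⁸d. Compute successive powers until reaching e:
  (c⁸d)¹ = c⁸d, (c⁸d)² = e.
The smallest positive k with (c⁸d)ᵏ = e is 2, so |⟨c⁸d⟩| = 2.

Answer: 2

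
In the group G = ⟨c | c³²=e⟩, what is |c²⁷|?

Compute successive powers until reaching e:
  (c²⁷)¹ = c²⁷, (c²⁷)² = c²², (c²⁷)³ = c¹⁷, (c²⁷)⁴ = c¹², (c²⁷)⁵ = c⁷, (c²⁷)⁶ = c², (c²⁷)⁷ = c²⁹, (c²⁷)⁸ = c²⁴, (c²⁷)⁹ = c¹⁹, (c²⁷)¹⁰ = c¹⁴, (c²⁷)¹¹ = c⁹, (c²⁷)¹² = c⁴, (c²⁷)¹³ = c³¹, (c²⁷)¹⁴ = c²⁶, (c²⁷)¹⁵ = c²¹, (c²⁷)¹⁶ = c¹⁶, (c²⁷)¹⁷ = c¹¹, (c²⁷)¹⁸ = c⁶, (c²⁷)¹⁹ = c, (c²⁷)²⁰ = c²⁸, (c²⁷)²¹ = c²³, (c²⁷)²² = c¹⁸, (c²⁷)²³ = c¹³, (c²⁷)²⁴ = c⁸, (c²⁷)²⁵ = c³, (c²⁷)²⁶ = c³⁰, (c²⁷)²⁷ = c²⁵, (c²⁷)²⁸ = c²⁰, (c²⁷)²⁹ = c¹⁵, (c²⁷)³⁰ = c¹⁰, (c²⁷)³¹ = c⁵, (c²⁷)³² = e.
The smallest positive k with (c²⁷)ᵏ = e is 32.

Answer: 32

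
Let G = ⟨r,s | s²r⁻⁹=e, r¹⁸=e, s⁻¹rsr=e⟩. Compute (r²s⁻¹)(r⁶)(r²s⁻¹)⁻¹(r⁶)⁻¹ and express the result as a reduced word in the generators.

[(r²s⁻¹), (r⁶)] = (r²s⁻¹)·(r⁶)·(r²s⁻¹)⁻¹·(r⁶)⁻¹.
  (r²s⁻¹) · (r⁶) = r⁵s
  (r⁵s) · (r²s) = r¹²
  (r¹²) · (r¹²) = r⁶

Answer: r⁶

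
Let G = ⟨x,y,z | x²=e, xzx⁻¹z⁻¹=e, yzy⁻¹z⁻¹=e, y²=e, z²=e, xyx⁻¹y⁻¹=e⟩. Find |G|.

Enumerate words in the generators, reducing via the relations: the distinct elements are
  {e, x, y, z, xy, xz, yz, xyz}.
No further products give new elements, so |G| = 8.

Answer: 8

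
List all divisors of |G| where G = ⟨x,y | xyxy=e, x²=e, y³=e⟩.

|G| = 6 = 2 · 3. By Lagrange's theorem the order of any subgroup divides 6; the divisors of 6 are 1, 2, 3, 6.

Answer: 1, 2, 3, 6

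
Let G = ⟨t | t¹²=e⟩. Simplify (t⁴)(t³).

Compute (t⁴) · (t³) by multiplying left to right and reducing via the relations at each step:
  (t⁴) · t³ = t⁷

Answer: t⁷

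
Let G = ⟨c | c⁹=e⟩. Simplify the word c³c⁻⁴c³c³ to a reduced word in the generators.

Multiply left to right, reducing at each step:
  (c³) · c⁻⁴ = c⁸
  (c⁸) · c³ = c²
  (c²) · c³ = c⁵

Answer: c⁵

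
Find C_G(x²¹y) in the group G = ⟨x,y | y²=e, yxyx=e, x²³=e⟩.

⟨x²¹y⟩ ⊆ C_G(x²¹y) since powers of x²¹y commute with x²¹y; so |C_G(x²¹y)| ≥ |⟨x²¹y⟩| = 2.
By orbit–stabilizer, |C_G(x²¹y)| = |G| / |conj. class of x²¹y| = 46 / 23 = 2.
The 2 elements commuting with x²¹y are {e, x²¹y}.

Answer: {e, x²¹y}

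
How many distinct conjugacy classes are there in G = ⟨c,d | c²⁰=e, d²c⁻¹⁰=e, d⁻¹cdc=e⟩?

The conjugacy classes (representative and size) are:
  [e] (size 1), [c] (size 2), [c²] (size 2), [c³] (size 2), [c⁴] (size 2), [c⁵] (size 2), [c¹⁴] (size 2), [c⁷] (size 2), [c⁸] (size 2), [c¹¹] (size 2), [c¹⁰] (size 1), [c²d⁻¹] (size 10), [c⁹d] (size 10).
Class equation: 1 + 2 + 2 + 2 + 2 + 2 + 2 + 2 + 2 + 2 + 1 + 10 + 10 = 40 = |G|. So G has 13 conjugacy classes.

Answer: 13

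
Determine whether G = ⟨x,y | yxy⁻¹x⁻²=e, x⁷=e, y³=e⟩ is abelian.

x·y = xy but y·x = x²y, so x·y ≠ y·x and G is not abelian.

Answer: No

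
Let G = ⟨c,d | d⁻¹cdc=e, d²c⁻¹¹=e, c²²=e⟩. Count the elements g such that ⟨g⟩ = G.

⟨g⟩ = G would require ord(g) = |G| = 44, but the maximum element order in G is 22 < 44. So G is not cyclic and no single element generates it: the count is 0.

Answer: 0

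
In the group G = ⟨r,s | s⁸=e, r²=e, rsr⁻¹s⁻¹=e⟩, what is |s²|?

Compute successive powers until reaching e:
  (s²)¹ = s², (s²)² = s⁴, (s²)³ = s⁶, (s²)⁴ = e.
The smallest positive k with (s²)ᵏ = e is 4.

Answer: 4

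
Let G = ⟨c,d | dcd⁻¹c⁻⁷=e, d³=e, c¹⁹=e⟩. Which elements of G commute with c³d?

⟨c³d⟩ ⊆ C_G(c³d) since powers of c³d commute with c³d; so |C_G(c³d)| ≥ |⟨c³d⟩| = 3.
By orbit–stabilizer, |C_G(c³d)| = |G| / |conj. class of c³d| = 57 / 19 = 3.
The 3 elements commuting with c³d are {e, c³d, c⁵d²}.

Answer: {e, c³d, c⁵d²}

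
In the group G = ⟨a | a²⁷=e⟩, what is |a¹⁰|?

Compute successive powers until reaching e:
  (a¹⁰)¹ = a¹⁰, (a¹⁰)² = a²⁰, (a¹⁰)³ = a³, (a¹⁰)⁴ = a¹³, (a¹⁰)⁵ = a²³, (a¹⁰)⁶ = a⁶, (a¹⁰)⁷ = a¹⁶, (a¹⁰)⁸ = a²⁶, (a¹⁰)⁹ = a⁹, (a¹⁰)¹⁰ = a¹⁹, (a¹⁰)¹¹ = a², (a¹⁰)¹² = a¹², (a¹⁰)¹³ = a²², (a¹⁰)¹⁴ = a⁵, (a¹⁰)¹⁵ = a¹⁵, (a¹⁰)¹⁶ = a²⁵, (a¹⁰)¹⁷ = a⁸, (a¹⁰)¹⁸ = a¹⁸, (a¹⁰)¹⁹ = a, (a¹⁰)²⁰ = a¹¹, (a¹⁰)²¹ = a²¹, (a¹⁰)²² = a⁴, (a¹⁰)²³ = a¹⁴, (a¹⁰)²⁴ = a²⁴, (a¹⁰)²⁵ = a⁷, (a¹⁰)²⁶ = a¹⁷, (a¹⁰)²⁷ = e.
The smallest positive k with (a¹⁰)ᵏ = e is 27.

Answer: 27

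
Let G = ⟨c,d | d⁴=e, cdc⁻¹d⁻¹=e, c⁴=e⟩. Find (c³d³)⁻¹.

The order of (c³d³) is 4 (smallest k with (c³d³)ᵏ = e), so (c³d³)⁻¹ = (c³d³)³ = cd.
Check: (c³d³) · (cd) → (c³d³) · c = d³;   (d³) · d = e, giving e as required.

Answer: cd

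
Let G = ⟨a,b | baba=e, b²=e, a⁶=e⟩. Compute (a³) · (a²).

Compute (a³) · (a²) by multiplying left to right and reducing via the relations at each step:
  (a³) · a² = a⁵

Answer: a⁵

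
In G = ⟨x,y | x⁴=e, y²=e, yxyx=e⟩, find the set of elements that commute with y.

⟨y⟩ ⊆ C_G(y) since powers of y commute with y; so |C_G(y)| ≥ |⟨y⟩| = 2.
By orbit–stabilizer, |C_G(y)| = |G| / |conj. class of y| = 8 / 2 = 4.
The 4 elements commuting with y are {e, x², y, x²y}.

Answer: {e, x², y, x²y}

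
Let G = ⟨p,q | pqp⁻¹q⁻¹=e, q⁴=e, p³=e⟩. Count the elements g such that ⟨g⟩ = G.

G is cyclic of order 12. An element generates G iff its order is 12, and a cyclic group of order 12 has exactly φ(12) = 4 such elements.

Answer: 4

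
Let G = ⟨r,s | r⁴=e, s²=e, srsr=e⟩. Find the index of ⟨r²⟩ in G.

First find ord(r²) by computing successive powers:
  (r²)¹ = r², (r²)² = e.
So |⟨r²⟩| = ord(r²) = 2. With |G| = 8, by Lagrange [G : ⟨r²⟩] = 8/2 = 4.

Answer: 4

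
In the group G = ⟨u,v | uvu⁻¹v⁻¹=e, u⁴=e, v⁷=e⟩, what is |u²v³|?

Compute successive powers until reaching e:
  (u²v³)¹ = u²v³, (u²v³)² = v⁶, (u²v³)³ = u²v², (u²v³)⁴ = v⁵, (u²v³)⁵ = u²v, (u²v³)⁶ = v⁴, (u²v³)⁷ = u², (u²v³)⁸ = v³, (u²v³)⁹ = u²v⁶, (u²v³)¹⁰ = v², (u²v³)¹¹ = u²v⁵, (u²v³)¹² = v, (u²v³)¹³ = u²v⁴, (u²v³)¹⁴ = e.
The smallest positive k with (u²v³)ᵏ = e is 14.

Answer: 14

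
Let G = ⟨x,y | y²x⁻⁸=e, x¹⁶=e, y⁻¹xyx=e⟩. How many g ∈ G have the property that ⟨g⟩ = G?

⟨g⟩ = G would require ord(g) = |G| = 32, but the maximum element order in G is 16 < 32. So G is not cyclic and no single element generates it: the count is 0.

Answer: 0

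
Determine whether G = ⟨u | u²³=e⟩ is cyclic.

|G| = 23. The element u has order 23 (its powers give 23 distinct elements), so ⟨u⟩ = G and G is cyclic.

Answer: Yes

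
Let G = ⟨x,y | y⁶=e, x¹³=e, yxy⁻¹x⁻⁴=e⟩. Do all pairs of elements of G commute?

x·y = xy but y·x = x⁴y, so x·y ≠ y·x and G is not abelian.

Answer: No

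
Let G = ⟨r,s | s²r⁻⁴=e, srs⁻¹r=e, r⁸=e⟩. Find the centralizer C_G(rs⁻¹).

⟨rs⁻¹⟩ ⊆ C_G(rs⁻¹) since powers of rs⁻¹ commute with rs⁻¹; so |C_G(rs⁻¹)| ≥ |⟨rs⁻¹⟩| = 4.
By orbit–stabilizer, |C_G(rs⁻¹)| = |G| / |conj. class of rs⁻¹| = 16 / 4 = 4.
The 4 elements commuting with rs⁻¹ are {e, r⁴, rs, rs⁻¹}.

Answer: {e, r⁴, rs, rs⁻¹}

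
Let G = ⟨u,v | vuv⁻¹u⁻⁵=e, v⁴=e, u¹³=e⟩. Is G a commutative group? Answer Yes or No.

u·v = uv but v·u = u⁵v, so u·v ≠ v·u and G is not abelian.

Answer: No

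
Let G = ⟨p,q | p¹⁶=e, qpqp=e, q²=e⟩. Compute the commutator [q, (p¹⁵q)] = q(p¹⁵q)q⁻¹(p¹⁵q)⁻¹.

[q, (p¹⁵q)] = q·(p¹⁵q)·q⁻¹·(p¹⁵q)⁻¹.
  q · (p¹⁵q) = p
  p · q = pq
  (pq) · (p¹⁵q) = p²

Answer: p²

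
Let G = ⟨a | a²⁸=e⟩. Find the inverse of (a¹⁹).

The order of (a¹⁹) is 28 (smallest k with (a¹⁹)ᵏ = e), so (a¹⁹)⁻¹ = (a¹⁹)²⁷ = a⁹.
Check: (a¹⁹) · (a⁹) → (a¹⁹) · a⁹ = e, giving e as required.

Answer: a⁹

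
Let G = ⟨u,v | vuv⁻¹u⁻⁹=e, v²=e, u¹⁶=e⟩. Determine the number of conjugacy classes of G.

The conjugacy classes (representative and size) are:
  [e] (size 1), [u⁹] (size 2), [u²] (size 1), [u³] (size 2), [u⁴] (size 1), [u¹³] (size 2), [u⁶] (size 1), [u¹⁵] (size 2), [u⁸] (size 1), [u¹⁰] (size 1), [u¹²] (size 1), [u¹⁴] (size 1), [v] (size 2), [uv] (size 2), [u²v] (size 2), [u¹¹v] (size 2), [u⁴v] (size 2), [u¹³v] (size 2), [u¹⁴v] (size 2), [u¹⁵v] (size 2).
Class equation: 1 + 2 + 1 + 2 + 1 + 2 + 1 + 2 + 1 + 1 + 1 + 1 + 2 + 2 + 2 + 2 + 2 + 2 + 2 + 2 = 32 = |G|. So G has 20 conjugacy classes.

Answer: 20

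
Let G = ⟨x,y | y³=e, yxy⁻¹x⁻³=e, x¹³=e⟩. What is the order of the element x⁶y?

Compute successive powers until reaching e:
  (x⁶y)¹ = x⁶y, (x⁶y)² = x¹¹y², (x⁶y)³ = e.
The smallest positive k with (x⁶y)ᵏ = e is 3.

Answer: 3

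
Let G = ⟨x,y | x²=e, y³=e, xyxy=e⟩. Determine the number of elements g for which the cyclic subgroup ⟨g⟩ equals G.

⟨g⟩ = G would require ord(g) = |G| = 6, but the maximum element order in G is 3 < 6. So G is not cyclic and no single element generates it: the count is 0.

Answer: 0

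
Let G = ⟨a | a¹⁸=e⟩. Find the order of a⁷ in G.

Compute successive powers until reaching e:
  (a⁷)¹ = a⁷, (a⁷)² = a¹⁴, (a⁷)³ = a³, (a⁷)⁴ = a¹⁰, (a⁷)⁵ = a¹⁷, (a⁷)⁶ = a⁶, (a⁷)⁷ = a¹³, (a⁷)⁸ = a², (a⁷)⁹ = a⁹, (a⁷)¹⁰ = a¹⁶, (a⁷)¹¹ = a⁵, (a⁷)¹² = a¹², (a⁷)¹³ = a, (a⁷)¹⁴ = a⁸, (a⁷)¹⁵ = a¹⁵, (a⁷)¹⁶ = a⁴, (a⁷)¹⁷ = a¹¹, (a⁷)¹⁸ = e.
The smallest positive k with (a⁷)ᵏ = e is 18.

Answer: 18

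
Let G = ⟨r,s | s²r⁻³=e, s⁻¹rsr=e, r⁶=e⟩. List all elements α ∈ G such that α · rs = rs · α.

⟨rs⟩ ⊆ C_G(rs) since powers of rs commute with rs; so |C_G(rs)| ≥ |⟨rs⟩| = 4.
By orbit–stabilizer, |C_G(rs)| = |G| / |conj. class of rs| = 12 / 3 = 4.
The 4 elements commuting with rs are {e, r³, rs, rs⁻¹}.

Answer: {e, r³, rs, rs⁻¹}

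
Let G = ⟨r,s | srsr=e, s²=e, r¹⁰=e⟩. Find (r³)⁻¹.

The order of (r³) is 10 (smallest k with (r³)ᵏ = e), so (r³)⁻¹ = (r³)⁹ = r⁷.
Check: (r³) · (r⁷) → (r³) · r⁷ = e, giving e as required.

Answer: r⁷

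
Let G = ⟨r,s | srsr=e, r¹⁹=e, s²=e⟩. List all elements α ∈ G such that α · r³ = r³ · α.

⟨r³⟩ ⊆ C_G(r³) since powers of r³ commute with r³; so |C_G(r³)| ≥ |⟨r³⟩| = 19.
By orbit–stabilizer, |C_G(r³)| = |G| / |conj. class of r³| = 38 / 2 = 19.
The 19 elements commuting with r³ are {e, r, r², r³, r⁴, r⁵, r⁶, r⁷, r⁸, r⁹, r¹⁰, r¹¹, r¹², r¹³, r¹⁴, r¹⁵, r¹⁶, r¹⁷, r¹⁸}.

Answer: {e, r, r², r³, r⁴, r⁵, r⁶, r⁷, r⁸, r⁹, r¹⁰, r¹¹, r¹², r¹³, r¹⁴, r¹⁵, r¹⁶, r¹⁷, r¹⁸}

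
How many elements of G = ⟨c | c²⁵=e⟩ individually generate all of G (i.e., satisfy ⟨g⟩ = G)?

G is cyclic of order 25. An element generates G iff its order is 25, and a cyclic group of order 25 has exactly φ(25) = 20 such elements.

Answer: 20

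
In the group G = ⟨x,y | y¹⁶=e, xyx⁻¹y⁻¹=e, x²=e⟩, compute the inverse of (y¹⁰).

The order of (y¹⁰) is 8 (smallest k with (y¹⁰)ᵏ = e), so (y¹⁰)⁻¹ = (y¹⁰)⁷ = y⁶.
Check: (y¹⁰) · (y⁶) → (y¹⁰) · y⁶ = e, giving e as required.

Answer: y⁶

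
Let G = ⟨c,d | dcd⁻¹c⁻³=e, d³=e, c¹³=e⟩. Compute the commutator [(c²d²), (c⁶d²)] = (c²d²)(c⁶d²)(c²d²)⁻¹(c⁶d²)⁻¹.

[(c²d²), (c⁶d²)] = (c²d²)·(c⁶d²)·(c²d²)⁻¹·(c⁶d²)⁻¹.
  (c²d²) · (c⁶d²) = c⁴d
  (c⁴d) · (c⁷d) = c¹²d²
  (c¹²d²) · (c⁸d) = c⁶

Answer: c⁶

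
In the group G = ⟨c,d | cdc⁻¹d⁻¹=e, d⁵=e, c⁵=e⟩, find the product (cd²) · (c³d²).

Compute (cd²) · (c³d²) by multiplying left to right and reducing via the relations at each step:
  (cd²) · c³ = c⁴d²
  (c⁴d²) · d² = c⁴d⁴

Answer: c⁴d⁴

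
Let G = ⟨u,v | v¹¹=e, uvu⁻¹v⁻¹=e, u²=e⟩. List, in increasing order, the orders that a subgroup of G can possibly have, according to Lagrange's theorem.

|G| = 22 = 2 · 11. By Lagrange's theorem the order of any subgroup divides 22; the divisors of 22 are 1, 2, 11, 22.

Answer: 1, 2, 11, 22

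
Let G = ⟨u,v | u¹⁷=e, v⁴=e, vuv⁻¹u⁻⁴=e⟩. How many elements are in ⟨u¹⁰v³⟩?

|⟨u¹⁰v³⟩| equals the order of u¹⁰v³. Compute successive powers until reaching e:
  (u¹⁰v³)¹ = u¹⁰v³, (u¹⁰v³)² = u⁴v², (u¹⁰v³)³ = u¹¹v, (u¹⁰v³)⁴ = e.
The smallest positive k with (u¹⁰v³)ᵏ = e is 4, so |⟨u¹⁰v³⟩| = 4.

Answer: 4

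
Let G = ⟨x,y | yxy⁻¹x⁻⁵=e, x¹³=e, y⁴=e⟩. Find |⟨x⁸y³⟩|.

|⟨x⁸y³⟩| equals the order of x⁸y³. Compute successive powers until reaching e:
  (x⁸y³)¹ = x⁸y³, (x⁸y³)² = x⁷y², (x⁸y³)³ = x¹²y, (x⁸y³)⁴ = e.
The smallest positive k with (x⁸y³)ᵏ = e is 4, so |⟨x⁸y³⟩| = 4.

Answer: 4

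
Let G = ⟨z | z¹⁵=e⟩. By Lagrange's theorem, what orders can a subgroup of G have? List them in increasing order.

|G| = 15 = 3 · 5. By Lagrange's theorem the order of any subgroup divides 15; the divisors of 15 are 1, 3, 5, 15.

Answer: 1, 3, 5, 15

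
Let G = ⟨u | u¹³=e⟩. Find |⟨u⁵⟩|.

|⟨u⁵⟩| equals the order of u⁵. Compute successive powers until reaching e:
  (u⁵)¹ = u⁵, (u⁵)² = u¹⁰, (u⁵)³ = u², (u⁵)⁴ = u⁷, (u⁵)⁵ = u¹², (u⁵)⁶ = u⁴, (u⁵)⁷ = u⁹, (u⁵)⁸ = u, (u⁵)⁹ = u⁶, (u⁵)¹⁰ = u¹¹, (u⁵)¹¹ = u³, (u⁵)¹² = u⁸, (u⁵)¹³ = e.
The smallest positive k with (u⁵)ᵏ = e is 13, so |⟨u⁵⟩| = 13.

Answer: 13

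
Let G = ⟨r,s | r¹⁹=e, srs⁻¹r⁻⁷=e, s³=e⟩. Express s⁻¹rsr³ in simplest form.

Multiply left to right, reducing at each step:
  (s²) · r = r¹¹s²
  (r¹¹s²) · s = r¹¹
  (r¹¹) · r³ = r¹⁴

Answer: r¹⁴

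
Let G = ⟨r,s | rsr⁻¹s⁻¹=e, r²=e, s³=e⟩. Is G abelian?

Each pair of generators commutes: r·s = rs = s·r. Since the generators pairwise commute, every element of G commutes with every other, so G is abelian.

Answer: Yes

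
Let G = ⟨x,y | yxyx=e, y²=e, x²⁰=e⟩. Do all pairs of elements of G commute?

x·y = xy but y·x = x¹⁹y, so x·y ≠ y·x and G is not abelian.

Answer: No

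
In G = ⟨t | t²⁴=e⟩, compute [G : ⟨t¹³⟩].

First find ord(t¹³) by computing successive powers:
  (t¹³)¹ = t¹³, (t¹³)² = t², (t¹³)³ = t¹⁵, (t¹³)⁴ = t⁴, (t¹³)⁵ = t¹⁷, (t¹³)⁶ = t⁶, (t¹³)⁷ = t¹⁹, (t¹³)⁸ = t⁸, (t¹³)⁹ = t²¹, (t¹³)¹⁰ = t¹⁰, (t¹³)¹¹ = t²³, (t¹³)¹² = t¹², (t¹³)¹³ = t, (t¹³)¹⁴ = t¹⁴, (t¹³)¹⁵ = t³, (t¹³)¹⁶ = t¹⁶, (t¹³)¹⁷ = t⁵, (t¹³)¹⁸ = t¹⁸, (t¹³)¹⁹ = t⁷, (t¹³)²⁰ = t²⁰, (t¹³)²¹ = t⁹, (t¹³)²² = t²², (t¹³)²³ = t¹¹, (t¹³)²⁴ = e.
So |⟨t¹³⟩| = ord(t¹³) = 24. With |G| = 24, by Lagrange [G : ⟨t¹³⟩] = 24/24 = 1.

Answer: 1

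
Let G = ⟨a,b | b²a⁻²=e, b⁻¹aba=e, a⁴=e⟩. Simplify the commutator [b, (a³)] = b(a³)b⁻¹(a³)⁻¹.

[b, (a³)] = b·(a³)·b⁻¹·(a³)⁻¹.
  b · (a³) = ab
  (ab) · (b⁻¹) = a
  a · a = a²

Answer: a²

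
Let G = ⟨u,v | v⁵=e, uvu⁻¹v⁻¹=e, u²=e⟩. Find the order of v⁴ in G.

Compute successive powers until reaching e:
  (v⁴)¹ = v⁴, (v⁴)² = v³, (v⁴)³ = v², (v⁴)⁴ = v, (v⁴)⁵ = e.
The smallest positive k with (v⁴)ᵏ = e is 5.

Answer: 5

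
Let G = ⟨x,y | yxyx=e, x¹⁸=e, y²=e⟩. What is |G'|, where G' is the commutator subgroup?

G' = [G, G] is generated by all commutators. The generator-pair commutators are: [x, y] = x².
The subgroup they normally generate is {e, x², x⁴, x⁶, x⁸, x¹⁰, x¹², x¹⁴, x¹⁶}, of order 9.
Check: |G/G'| = 36/9 = 4 is the order of the abelianisation.

Answer: 9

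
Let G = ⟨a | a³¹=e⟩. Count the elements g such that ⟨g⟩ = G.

G is cyclic of order 31. An element generates G iff its order is 31, and a cyclic group of order 31 has exactly φ(31) = 30 such elements.

Answer: 30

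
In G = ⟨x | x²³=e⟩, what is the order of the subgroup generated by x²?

|⟨x²⟩| equals the order of x². Compute successive powers until reaching e:
  (x²)¹ = x², (x²)² = x⁴, (x²)³ = x⁶, (x²)⁴ = x⁸, (x²)⁵ = x¹⁰, (x²)⁶ = x¹², (x²)⁷ = x¹⁴, (x²)⁸ = x¹⁶, (x²)⁹ = x¹⁸, (x²)¹⁰ = x²⁰, (x²)¹¹ = x²², (x²)¹² = x, (x²)¹³ = x³, (x²)¹⁴ = x⁵, (x²)¹⁵ = x⁷, (x²)¹⁶ = x⁹, (x²)¹⁷ = x¹¹, (x²)¹⁸ = x¹³, (x²)¹⁹ = x¹⁵, (x²)²⁰ = x¹⁷, (x²)²¹ = x¹⁹, (x²)²² = x²¹, (x²)²³ = e.
The smallest positive k with (x²)ᵏ = e is 23, so |⟨x²⟩| = 23.

Answer: 23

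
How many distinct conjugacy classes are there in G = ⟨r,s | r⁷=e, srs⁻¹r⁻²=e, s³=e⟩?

The conjugacy classes (representative and size) are:
  [e] (size 1), [r²] (size 3), [r⁵] (size 3), [s] (size 7), [s²] (size 7).
Class equation: 1 + 3 + 3 + 7 + 7 = 21 = |G|. So G has 5 conjugacy classes.

Answer: 5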